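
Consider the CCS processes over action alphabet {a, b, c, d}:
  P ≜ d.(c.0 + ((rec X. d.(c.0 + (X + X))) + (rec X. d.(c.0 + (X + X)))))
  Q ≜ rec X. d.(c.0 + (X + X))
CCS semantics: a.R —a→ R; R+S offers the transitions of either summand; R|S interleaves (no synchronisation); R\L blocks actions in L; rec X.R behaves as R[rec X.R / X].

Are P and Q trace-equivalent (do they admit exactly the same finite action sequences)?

YES

Reachable graph of P (3 states):
  u0 = d.(c.0 + ((rec X. d.(c.0 + (X + X))) + (rec X. d.(c.0 + (X + X))))) :: =d=> u1
  u1 = c.0 + ((rec X. d.(c.0 + (X + X))) + (rec X. d.(c.0 + (X + X)))) :: =c=> u2, =d=> u1
  u2 = 0 :: deadlocked
Reachable graph of Q (3 states):
  v0 = rec X. d.(c.0 + (X + X)) :: =d=> v1
  v1 = c.0 + ((rec X. d.(c.0 + (X + X))) + (rec X. d.(c.0 + (X + X)))) :: =c=> v2, =d=> v1
  v2 = 0 :: deadlocked
Partition-refinement fixed point:
  B0 = {u0, v0}
  B1 = {u1, v1}
  B2 = {u2, v2}
u0 ∈ B0, v0 ∈ B0 → same block
Bisimilar ⇒ trace-equivalent.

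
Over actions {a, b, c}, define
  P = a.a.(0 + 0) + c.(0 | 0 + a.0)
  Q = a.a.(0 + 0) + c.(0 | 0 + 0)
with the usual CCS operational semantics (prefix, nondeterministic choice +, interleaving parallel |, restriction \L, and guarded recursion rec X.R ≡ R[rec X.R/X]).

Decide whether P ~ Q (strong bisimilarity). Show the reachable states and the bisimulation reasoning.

P's transition system — 5 states:
  m0 = a.a.(0 + 0) + c.(0 | 0 + a.0) has moves —a→ m1, —c→ m2
  m1 = a.(0 + 0) has moves —a→ m3
  m2 = 0 | 0 + a.0 has moves —a→ m4
  m3 = 0 + 0 has moves (no moves)
  m4 = 0 has moves (no moves)
Q's transition system — 4 states:
  n0 = a.a.(0 + 0) + c.(0 | 0 + 0) has moves —a→ n1, —c→ n2
  n1 = a.(0 + 0) has moves —a→ n3
  n2 = 0 | 0 + 0 has moves (no moves)
  n3 = 0 + 0 has moves (no moves)
Coarsest stable partition (strong bisimilarity classes):
  B0 = {m0}
  B1 = {m1, m2, n1}
  B2 = {m3, m4, n2, n3}
  B3 = {n0}
m0 ∈ B0, n0 ∈ B3 → different blocks

P ≁ Q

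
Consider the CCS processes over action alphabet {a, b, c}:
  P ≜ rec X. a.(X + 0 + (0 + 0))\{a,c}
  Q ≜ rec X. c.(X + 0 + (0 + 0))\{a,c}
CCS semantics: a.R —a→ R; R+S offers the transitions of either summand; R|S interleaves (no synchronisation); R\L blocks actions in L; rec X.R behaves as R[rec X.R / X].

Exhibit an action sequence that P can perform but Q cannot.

P's transition system — 2 states:
  u0 = rec X. a.(X + 0 + (0 + 0))\{a,c} → -a-> u1
  u1 = ((rec X. a.(X + 0 + (0 + 0))\{a,c}) + 0 + (0 + 0))\{a,c} → (no moves)
Q's transition system — 2 states:
  v0 = rec X. c.(X + 0 + (0 + 0))\{a,c} → -c-> v1
  v1 = ((rec X. c.(X + 0 + (0 + 0))\{a,c}) + 0 + (0 + 0))\{a,c} → (no moves)
Run σ = ⟨a⟩ on P: start {u0}
  after a @ step 1: {u1}
  P completes σ.
Run σ = ⟨a⟩ on Q: start {v0}
  after a @ step 1: ∅ (Q stuck)

a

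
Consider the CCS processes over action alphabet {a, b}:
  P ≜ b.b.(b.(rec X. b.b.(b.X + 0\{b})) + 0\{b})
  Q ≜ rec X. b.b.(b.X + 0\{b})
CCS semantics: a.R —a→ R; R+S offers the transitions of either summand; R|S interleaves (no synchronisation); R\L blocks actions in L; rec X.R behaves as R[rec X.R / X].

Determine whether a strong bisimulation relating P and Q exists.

P's transition system — 4 states:
  s0 = b.b.(b.(rec X. b.b.(b.X + 0\{b})) + 0\{b}) :: -b-> s1
  s1 = b.(b.(rec X. b.b.(b.X + 0\{b})) + 0\{b}) :: -b-> s2
  s2 = b.(rec X. b.b.(b.X + 0\{b})) + 0\{b} :: -b-> s3
  s3 = rec X. b.b.(b.X + 0\{b}) :: -b-> s1
Q's transition system — 3 states:
  t0 = rec X. b.b.(b.X + 0\{b}) :: -b-> t1
  t1 = b.(b.(rec X. b.b.(b.X + 0\{b})) + 0\{b}) :: -b-> t2
  t2 = b.(rec X. b.b.(b.X + 0\{b})) + 0\{b} :: -b-> t0
Partition-refinement fixed point:
  B0 = {s0, s1, s2, s3, t0, t1, t2}
s0 ∈ B0, t0 ∈ B0 → same block

YES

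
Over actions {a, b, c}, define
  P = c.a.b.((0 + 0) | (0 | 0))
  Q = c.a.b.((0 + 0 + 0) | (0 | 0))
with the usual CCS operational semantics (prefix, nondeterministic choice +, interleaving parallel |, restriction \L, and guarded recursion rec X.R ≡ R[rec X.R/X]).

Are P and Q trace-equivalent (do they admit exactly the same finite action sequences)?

LTS(P): 4 reachable states
  p0 = c.a.b.((0 + 0) | (0 | 0)) ⊢ ··c··> p1
  p1 = a.b.((0 + 0) | (0 | 0)) ⊢ ··a··> p2
  p2 = b.((0 + 0) | (0 | 0)) ⊢ ··b··> p3
  p3 = (0 + 0) | (0 | 0) ⊢ ∅
LTS(Q): 4 reachable states
  q0 = c.a.b.((0 + 0 + 0) | (0 | 0)) ⊢ ··c··> q1
  q1 = a.b.((0 + 0 + 0) | (0 | 0)) ⊢ ··a··> q2
  q2 = b.((0 + 0 + 0) | (0 | 0)) ⊢ ··b··> q3
  q3 = (0 + 0 + 0) | (0 | 0) ⊢ ∅
Coarsest stable partition (strong bisimilarity classes):
  B0 = {p0, q0}
  B1 = {p1, q1}
  B2 = {p2, q2}
  B3 = {p3, q3}
p0 ∈ B0, q0 ∈ B0 → same block
Bisimilar ⇒ trace-equivalent.

YES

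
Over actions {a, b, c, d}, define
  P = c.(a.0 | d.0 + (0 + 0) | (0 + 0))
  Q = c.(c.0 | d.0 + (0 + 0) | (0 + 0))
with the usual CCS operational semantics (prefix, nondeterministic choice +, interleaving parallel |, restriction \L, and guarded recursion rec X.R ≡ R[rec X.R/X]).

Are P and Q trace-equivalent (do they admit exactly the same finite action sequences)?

Reachable graph of P (5 states):
  s0 = c.(a.0 | d.0 + (0 + 0) | (0 + 0)) ⊢ =c=> s1
  s1 = a.0 | d.0 + (0 + 0) | (0 + 0) ⊢ =a=> s2, =d=> s3
  s2 = 0 | d.0 ⊢ =d=> s4
  s3 = a.0 | 0 ⊢ =a=> s4
  s4 = 0 | 0 ⊢ stopped
Reachable graph of Q (5 states):
  t0 = c.(c.0 | d.0 + (0 + 0) | (0 + 0)) ⊢ =c=> t1
  t1 = c.0 | d.0 + (0 + 0) | (0 + 0) ⊢ =c=> t2, =d=> t3
  t2 = 0 | d.0 ⊢ =d=> t4
  t3 = c.0 | 0 ⊢ =c=> t4
  t4 = 0 | 0 ⊢ stopped
Executing ca from P (initial set {s0}):
  step 1 (c): {s1}
  step 2 (a): {s2}
  P completes σ.
Executing ca from Q (initial set {t0}):
  step 1 (c): {t1}
  step 2 (a): ∅  — Q cannot continue

traces(P) ≠ traces(Q) — witness ⟨ca⟩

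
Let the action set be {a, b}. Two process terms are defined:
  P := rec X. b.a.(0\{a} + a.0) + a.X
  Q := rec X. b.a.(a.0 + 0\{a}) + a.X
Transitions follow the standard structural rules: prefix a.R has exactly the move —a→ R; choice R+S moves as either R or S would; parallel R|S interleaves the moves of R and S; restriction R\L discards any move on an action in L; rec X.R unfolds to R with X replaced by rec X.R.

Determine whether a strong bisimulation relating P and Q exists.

P ~ Q

P's transition system — 4 states:
  u0 = rec X. b.a.(0\{a} + a.0) + a.X | -a-> u0, -b-> u1
  u1 = a.(0\{a} + a.0) | -a-> u2
  u2 = 0\{a} + a.0 | -a-> u3
  u3 = 0 | ·
Q's transition system — 4 states:
  v0 = rec X. b.a.(a.0 + 0\{a}) + a.X | -a-> v0, -b-> v1
  v1 = a.(a.0 + 0\{a}) | -a-> v2
  v2 = a.0 + 0\{a} | -a-> v3
  v3 = 0 | ·
Partition-refinement fixed point:
  B0 = {u0, v0}
  B1 = {u1, v1}
  B2 = {u2, v2}
  B3 = {u3, v3}
u0 ∈ B0, v0 ∈ B0 → same block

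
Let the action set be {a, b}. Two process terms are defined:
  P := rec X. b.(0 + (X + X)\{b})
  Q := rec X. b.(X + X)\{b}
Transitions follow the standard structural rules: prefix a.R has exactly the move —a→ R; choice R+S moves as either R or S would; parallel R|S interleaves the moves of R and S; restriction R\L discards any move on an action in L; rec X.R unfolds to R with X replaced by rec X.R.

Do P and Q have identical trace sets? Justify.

P's transition system — 2 states:
  p0 = rec X. b.(0 + (X + X)\{b}) :: —b→ p1
  p1 = 0 + ((rec X. b.(0 + (X + X)\{b})) + (rec X. b.(0 + (X + X)\{b})))\{b} :: ·
Q's transition system — 2 states:
  q0 = rec X. b.(X + X)\{b} :: —b→ q1
  q1 = ((rec X. b.(X + X)\{b}) + (rec X. b.(X + X)\{b}))\{b} :: ·
Partition-refinement fixed point:
  B0 = {p0, q0}
  B1 = {p1, q1}
p0 ∈ B0, q0 ∈ B0 → same block
Bisimilar ⇒ trace-equivalent.

trace-equivalent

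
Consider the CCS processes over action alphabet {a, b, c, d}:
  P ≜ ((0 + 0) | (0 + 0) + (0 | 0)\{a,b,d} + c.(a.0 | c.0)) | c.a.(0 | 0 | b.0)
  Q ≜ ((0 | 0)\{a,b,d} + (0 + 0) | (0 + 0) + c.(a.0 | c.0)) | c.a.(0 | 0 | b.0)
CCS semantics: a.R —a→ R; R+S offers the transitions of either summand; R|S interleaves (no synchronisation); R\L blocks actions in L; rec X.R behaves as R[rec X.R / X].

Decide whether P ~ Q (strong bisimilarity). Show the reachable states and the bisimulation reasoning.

YES

LTS(P): 20 reachable states
  s0 = ((0 + 0) | (0 + 0) + (0 | 0)\{a,b,d} + c.(a.0 | c.0)) | c.a.(0 | 0 | b.0) | ··c··> s1, ··c··> s2
  s1 = ((0 + 0) | (0 + 0) + (0 | 0)\{a,b,d} + c.(a.0 | c.0)) | a.(0 | 0 | b.0) | ··a··> s3, ··c··> s4
  s2 = a.0 | c.0 | c.a.(0 | 0 | b.0) | ··a··> s5, ··c··> s4, ··c··> s6
  s3 = ((0 + 0) | (0 + 0) + (0 | 0)\{a,b,d} + c.(a.0 | c.0)) | (0 | 0 | b.0) | ··b··> s7, ··c··> s8
  s4 = a.0 | c.0 | a.(0 | 0 | b.0) | ··a··> s8, ··a··> s9, ··c··> s10
  s5 = 0 | c.0 | c.a.(0 | 0 | b.0) | ··c··> s11, ··c··> s9
  s6 = a.0 | 0 | c.a.(0 | 0 | b.0) | ··a··> s11, ··c··> s10
  s7 = ((0 + 0) | (0 + 0) + (0 | 0)\{a,b,d} + c.(a.0 | c.0)) | (0 | 0 | 0) | ··c··> s12
  s8 = a.0 | c.0 | (0 | 0 | b.0) | ··a··> s13, ··b··> s12, ··c··> s14
  s9 = 0 | c.0 | a.(0 | 0 | b.0) | ··a··> s13, ··c··> s15
  s10 = a.0 | 0 | a.(0 | 0 | b.0) | ··a··> s14, ··a··> s15
  s11 = 0 | 0 | c.a.(0 | 0 | b.0) | ··c··> s15
  s12 = a.0 | c.0 | (0 | 0 | 0) | ··a··> s16, ··c··> s17
  s13 = 0 | c.0 | (0 | 0 | b.0) | ··b··> s16, ··c··> s18
  s14 = a.0 | 0 | (0 | 0 | b.0) | ··a··> s18, ··b··> s17
  s15 = 0 | 0 | a.(0 | 0 | b.0) | ··a··> s18
  s16 = 0 | c.0 | (0 | 0 | 0) | ··c··> s19
  s17 = a.0 | 0 | (0 | 0 | 0) | ··a··> s19
  s18 = 0 | 0 | (0 | 0 | b.0) | ··b··> s19
  s19 = 0 | 0 | (0 | 0 | 0) | ∅
LTS(Q): 20 reachable states
  t0 = ((0 | 0)\{a,b,d} + (0 + 0) | (0 + 0) + c.(a.0 | c.0)) | c.a.(0 | 0 | b.0) | ··c··> t1, ··c··> t2
  t1 = ((0 | 0)\{a,b,d} + (0 + 0) | (0 + 0) + c.(a.0 | c.0)) | a.(0 | 0 | b.0) | ··a··> t3, ··c··> t4
  t2 = a.0 | c.0 | c.a.(0 | 0 | b.0) | ··a··> t5, ··c··> t4, ··c··> t6
  t3 = ((0 | 0)\{a,b,d} + (0 + 0) | (0 + 0) + c.(a.0 | c.0)) | (0 | 0 | b.0) | ··b··> t7, ··c··> t8
  t4 = a.0 | c.0 | a.(0 | 0 | b.0) | ··a··> t8, ··a··> t9, ··c··> t10
  t5 = 0 | c.0 | c.a.(0 | 0 | b.0) | ··c··> t11, ··c··> t9
  t6 = a.0 | 0 | c.a.(0 | 0 | b.0) | ··a··> t11, ··c··> t10
  t7 = ((0 | 0)\{a,b,d} + (0 + 0) | (0 + 0) + c.(a.0 | c.0)) | (0 | 0 | 0) | ··c··> t12
  t8 = a.0 | c.0 | (0 | 0 | b.0) | ··a··> t13, ··b··> t12, ··c··> t14
  t9 = 0 | c.0 | a.(0 | 0 | b.0) | ··a··> t13, ··c··> t15
  t10 = a.0 | 0 | a.(0 | 0 | b.0) | ··a··> t14, ··a··> t15
  t11 = 0 | 0 | c.a.(0 | 0 | b.0) | ··c··> t15
  t12 = a.0 | c.0 | (0 | 0 | 0) | ··a··> t16, ··c··> t17
  t13 = 0 | c.0 | (0 | 0 | b.0) | ··b··> t16, ··c··> t18
  t14 = a.0 | 0 | (0 | 0 | b.0) | ··a··> t18, ··b··> t17
  t15 = 0 | 0 | a.(0 | 0 | b.0) | ··a··> t18
  t16 = 0 | c.0 | (0 | 0 | 0) | ··c··> t19
  t17 = a.0 | 0 | (0 | 0 | 0) | ··a··> t19
  t18 = 0 | 0 | (0 | 0 | b.0) | ··b··> t19
  t19 = 0 | 0 | (0 | 0 | 0) | ∅
Partition-refinement fixed point:
  B0 = {s0, t0}
  B1 = {s1, t1}
  B2 = {s3, t3}
  B3 = {s8, t8}
  B4 = {s12, t12}
  B5 = {s16, t16}
  B6 = {s19, t19}
  B7 = {s17, t17}
  B8 = {s13, t13}
  B9 = {s18, t18}
  B10 = {s14, t14}
  B11 = {s7, t7}
  B12 = {s4, t4}
  B13 = {s9, t9}
  B14 = {s15, t15}
  B15 = {s10, t10}
  B16 = {s2, t2}
  B17 = {s6, t6}
  B18 = {s11, t11}
  B19 = {s5, t5}
s0 ∈ B0, t0 ∈ B0 → same block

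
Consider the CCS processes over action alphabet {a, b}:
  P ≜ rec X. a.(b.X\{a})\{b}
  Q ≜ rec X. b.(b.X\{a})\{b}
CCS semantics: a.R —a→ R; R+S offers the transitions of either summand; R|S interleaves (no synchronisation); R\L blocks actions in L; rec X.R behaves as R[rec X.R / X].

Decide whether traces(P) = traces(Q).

P's transition system — 2 states:
  u0 = rec X. a.(b.X\{a})\{b} :: =a=> u1
  u1 = (b.(rec X. a.(b.X\{a})\{b})\{a})\{b} :: stopped
Q's transition system — 2 states:
  v0 = rec X. b.(b.X\{a})\{b} :: =b=> v1
  v1 = (b.(rec X. b.(b.X\{a})\{b})\{a})\{b} :: stopped
Run σ = ⟨a⟩ on P: start {u0}
  after a @ step 1: {u1}
  P completes σ.
Run σ = ⟨a⟩ on Q: start {v0}
  after a @ step 1: ∅  — Q cannot continue

NO — witness ⟨a⟩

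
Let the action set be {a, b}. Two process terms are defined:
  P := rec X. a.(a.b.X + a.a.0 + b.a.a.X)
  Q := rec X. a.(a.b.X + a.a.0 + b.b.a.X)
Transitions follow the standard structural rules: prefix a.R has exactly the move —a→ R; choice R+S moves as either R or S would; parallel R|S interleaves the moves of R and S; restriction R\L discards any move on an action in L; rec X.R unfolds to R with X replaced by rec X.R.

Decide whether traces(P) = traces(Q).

traces(P) ≠ traces(Q) — witness ⟨aba⟩

P's transition system — 7 states:
  s0 = rec X. a.(a.b.X + a.a.0 + b.a.a.X) | =a=> s1
  s1 = a.b.(rec X. a.(a.b.X + a.a.0 + b.a.a.X)) + a.a.0 + b.a.a.(rec X. a.(a.b.X + a.a.0 + b.a.a.X)) | =a=> s2, =a=> s3, =b=> s4
  s2 = a.0 | =a=> s5
  s3 = b.(rec X. a.(a.b.X + a.a.0 + b.a.a.X)) | =b=> s0
  s4 = a.a.(rec X. a.(a.b.X + a.a.0 + b.a.a.X)) | =a=> s6
  s5 = 0 | deadlocked
  s6 = a.(rec X. a.(a.b.X + a.a.0 + b.a.a.X)) | =a=> s0
Q's transition system — 7 states:
  t0 = rec X. a.(a.b.X + a.a.0 + b.b.a.X) | =a=> t1
  t1 = a.b.(rec X. a.(a.b.X + a.a.0 + b.b.a.X)) + a.a.0 + b.b.a.(rec X. a.(a.b.X + a.a.0 + b.b.a.X)) | =a=> t2, =a=> t3, =b=> t4
  t2 = a.0 | =a=> t5
  t3 = b.(rec X. a.(a.b.X + a.a.0 + b.b.a.X)) | =b=> t0
  t4 = b.a.(rec X. a.(a.b.X + a.a.0 + b.b.a.X)) | =b=> t6
  t5 = 0 | deadlocked
  t6 = a.(rec X. a.(a.b.X + a.a.0 + b.b.a.X)) | =a=> t0
Run σ = ⟨aba⟩ on P: start {s0}
  after a @ step 1: {s1}
  after b @ step 2: {s4}
  after a @ step 3: {s6}
  — P admits the full trace.
Run σ = ⟨aba⟩ on Q: start {t0}
  after a @ step 1: {t1}
  after b @ step 2: {t4}
  after a @ step 3: ∅ (Q stuck)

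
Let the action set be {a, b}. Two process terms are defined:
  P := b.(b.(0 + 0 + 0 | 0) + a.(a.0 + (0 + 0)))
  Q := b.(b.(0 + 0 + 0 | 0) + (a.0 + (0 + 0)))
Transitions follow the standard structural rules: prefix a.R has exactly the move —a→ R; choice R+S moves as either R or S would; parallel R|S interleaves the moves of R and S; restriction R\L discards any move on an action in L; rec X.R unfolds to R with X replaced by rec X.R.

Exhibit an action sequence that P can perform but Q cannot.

P's transition system — 5 states:
  m0 = b.(b.(0 + 0 + 0 | 0) + a.(a.0 + (0 + 0))) :: ··b··> m1
  m1 = b.(0 + 0 + 0 | 0) + a.(a.0 + (0 + 0)) :: ··a··> m2, ··b··> m3
  m2 = a.0 + (0 + 0) :: ··a··> m4
  m3 = 0 + 0 + 0 | 0 :: (no moves)
  m4 = 0 :: (no moves)
Q's transition system — 4 states:
  n0 = b.(b.(0 + 0 + 0 | 0) + (a.0 + (0 + 0))) :: ··b··> n1
  n1 = b.(0 + 0 + 0 | 0) + (a.0 + (0 + 0)) :: ··a··> n2, ··b··> n3
  n2 = 0 :: (no moves)
  n3 = 0 + 0 + 0 | 0 :: (no moves)
Trace ⟨baa⟩ through P, begin at {m0}:
  [1] b ⇒ {m1}
  [2] a ⇒ {m2}
  [3] a ⇒ {m4}
  P completes σ.
Trace ⟨baa⟩ through Q, begin at {n0}:
  [1] b ⇒ {n1}
  [2] a ⇒ {n2}
  [3] a ⇒ ∅ (Q stuck)

baa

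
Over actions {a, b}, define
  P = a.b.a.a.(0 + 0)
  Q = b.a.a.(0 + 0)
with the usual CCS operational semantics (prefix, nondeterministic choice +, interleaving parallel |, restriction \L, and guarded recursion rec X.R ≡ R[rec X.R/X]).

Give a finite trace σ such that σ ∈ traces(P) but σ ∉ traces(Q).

a

LTS(P): 5 reachable states
  u0 = a.b.a.a.(0 + 0) has moves =a=> u1
  u1 = b.a.a.(0 + 0) has moves =b=> u2
  u2 = a.a.(0 + 0) has moves =a=> u3
  u3 = a.(0 + 0) has moves =a=> u4
  u4 = 0 + 0 has moves ·
LTS(Q): 4 reachable states
  v0 = b.a.a.(0 + 0) has moves =b=> v1
  v1 = a.a.(0 + 0) has moves =a=> v2
  v2 = a.(0 + 0) has moves =a=> v3
  v3 = 0 + 0 has moves ·
Run σ = ⟨a⟩ on P: start {u0}
  after a @ step 1: {u1}
  ✓ P
Run σ = ⟨a⟩ on Q: start {v0}
  after a @ step 1: ∅ (Q stuck)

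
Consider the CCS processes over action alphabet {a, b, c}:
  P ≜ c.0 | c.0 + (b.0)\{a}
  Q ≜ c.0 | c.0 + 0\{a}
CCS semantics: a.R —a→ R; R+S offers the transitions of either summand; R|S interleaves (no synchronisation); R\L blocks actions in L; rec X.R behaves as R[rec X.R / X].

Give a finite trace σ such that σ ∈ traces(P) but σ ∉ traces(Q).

b

Reachable graph of P (5 states):
  s0 = c.0 | c.0 + (b.0)\{a} | ··b··> s1, ··c··> s2, ··c··> s3
  s1 = 0\{a} | deadlocked
  s2 = 0 | c.0 | ··c··> s4
  s3 = c.0 | 0 | ··c··> s4
  s4 = 0 | 0 | deadlocked
Reachable graph of Q (4 states):
  t0 = c.0 | c.0 + 0\{a} | ··c··> t1, ··c··> t2
  t1 = 0 | c.0 | ··c··> t3
  t2 = c.0 | 0 | ··c··> t3
  t3 = 0 | 0 | deadlocked
Executing b from P (initial set {s0}):
  after b @ step 1: {s1}
  ✓ P
Executing b from Q (initial set {t0}):
  after b @ step 1: ∅  — Q cannot continue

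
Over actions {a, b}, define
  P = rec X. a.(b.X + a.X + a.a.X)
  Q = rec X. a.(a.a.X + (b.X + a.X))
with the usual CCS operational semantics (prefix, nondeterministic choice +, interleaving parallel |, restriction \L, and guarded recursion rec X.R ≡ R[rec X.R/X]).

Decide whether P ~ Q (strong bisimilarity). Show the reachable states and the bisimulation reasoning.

LTS(P): 3 reachable states
  m0 = rec X. a.(b.X + a.X + a.a.X) → --a--▸ m1
  m1 = b.(rec X. a.(b.X + a.X + a.a.X)) + a.(rec X. a.(b.X + a.X + a.a.X)) + a.a.(rec X. a.(b.X + a.X + a.a.X)) → --a--▸ m0, --a--▸ m2, --b--▸ m0
  m2 = a.(rec X. a.(b.X + a.X + a.a.X)) → --a--▸ m0
LTS(Q): 3 reachable states
  n0 = rec X. a.(a.a.X + (b.X + a.X)) → --a--▸ n1
  n1 = a.a.(rec X. a.(a.a.X + (b.X + a.X))) + (b.(rec X. a.(a.a.X + (b.X + a.X))) + a.(rec X. a.(a.a.X + (b.X + a.X)))) → --a--▸ n0, --a--▸ n2, --b--▸ n0
  n2 = a.(rec X. a.(a.a.X + (b.X + a.X))) → --a--▸ n0
Coarsest stable partition (strong bisimilarity classes):
  B0 = {m0, n0}
  B1 = {m1, n1}
  B2 = {m2, n2}
m0 ∈ B0, n0 ∈ B0 → same block

P ~ Q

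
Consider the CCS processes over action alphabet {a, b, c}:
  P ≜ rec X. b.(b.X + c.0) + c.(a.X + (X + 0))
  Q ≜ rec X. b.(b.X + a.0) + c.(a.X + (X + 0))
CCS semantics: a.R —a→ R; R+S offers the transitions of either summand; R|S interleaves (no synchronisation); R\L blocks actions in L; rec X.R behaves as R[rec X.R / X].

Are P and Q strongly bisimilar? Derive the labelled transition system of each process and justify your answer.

Reachable graph of P (4 states):
  s0 = rec X. b.(b.X + c.0) + c.(a.X + (X + 0)) :: =b=> s1, =c=> s2
  s1 = b.(rec X. b.(b.X + c.0) + c.(a.X + (X + 0))) + c.0 :: =b=> s0, =c=> s3
  s2 = a.(rec X. b.(b.X + c.0) + c.(a.X + (X + 0))) + ((rec X. b.(b.X + c.0) + c.(a.X + (X + 0))) + 0) :: =a=> s0, =b=> s1, =c=> s2
  s3 = 0 :: stopped
Reachable graph of Q (4 states):
  t0 = rec X. b.(b.X + a.0) + c.(a.X + (X + 0)) :: =b=> t1, =c=> t2
  t1 = b.(rec X. b.(b.X + a.0) + c.(a.X + (X + 0))) + a.0 :: =a=> t3, =b=> t0
  t2 = a.(rec X. b.(b.X + a.0) + c.(a.X + (X + 0))) + ((rec X. b.(b.X + a.0) + c.(a.X + (X + 0))) + 0) :: =a=> t0, =b=> t1, =c=> t2
  t3 = 0 :: stopped
Coarsest stable partition (strong bisimilarity classes):
  B0 = {s0}
  B1 = {s1}
  B2 = {s3, t3}
  B3 = {s2}
  B4 = {t0}
  B5 = {t2}
  B6 = {t1}
s0 ∈ B0, t0 ∈ B4 → different blocks

not bisimilar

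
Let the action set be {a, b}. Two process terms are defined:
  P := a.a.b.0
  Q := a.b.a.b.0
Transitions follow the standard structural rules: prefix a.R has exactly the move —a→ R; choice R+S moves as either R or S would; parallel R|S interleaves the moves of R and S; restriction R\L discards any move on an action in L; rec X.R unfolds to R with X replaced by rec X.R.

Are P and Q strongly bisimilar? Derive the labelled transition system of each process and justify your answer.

not bisimilar

Reachable graph of P (4 states):
  p0 = a.a.b.0 | --a--▸ p1
  p1 = a.b.0 | --a--▸ p2
  p2 = b.0 | --b--▸ p3
  p3 = 0 | ∅
Reachable graph of Q (5 states):
  q0 = a.b.a.b.0 | --a--▸ q1
  q1 = b.a.b.0 | --b--▸ q2
  q2 = a.b.0 | --a--▸ q3
  q3 = b.0 | --b--▸ q4
  q4 = 0 | ∅
Bisimilarity quotient blocks:
  B0 = {p0}
  B1 = {p1, q2}
  B2 = {p2, q3}
  B3 = {p3, q4}
  B4 = {q0}
  B5 = {q1}
p0 ∈ B0, q0 ∈ B4 → different blocks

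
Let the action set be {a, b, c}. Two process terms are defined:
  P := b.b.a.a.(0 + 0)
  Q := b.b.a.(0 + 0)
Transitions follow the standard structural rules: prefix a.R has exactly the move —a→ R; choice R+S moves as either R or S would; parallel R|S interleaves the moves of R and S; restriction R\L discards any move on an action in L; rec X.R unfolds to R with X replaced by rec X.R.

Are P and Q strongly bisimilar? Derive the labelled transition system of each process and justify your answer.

not bisimilar

LTS(P): 5 reachable states
  s0 = b.b.a.a.(0 + 0) ⊢ ··b··> s1
  s1 = b.a.a.(0 + 0) ⊢ ··b··> s2
  s2 = a.a.(0 + 0) ⊢ ··a··> s3
  s3 = a.(0 + 0) ⊢ ··a··> s4
  s4 = 0 + 0 ⊢ ·
LTS(Q): 4 reachable states
  t0 = b.b.a.(0 + 0) ⊢ ··b··> t1
  t1 = b.a.(0 + 0) ⊢ ··b··> t2
  t2 = a.(0 + 0) ⊢ ··a··> t3
  t3 = 0 + 0 ⊢ ·
Bisimilarity quotient blocks:
  B0 = {s0}
  B1 = {s1}
  B2 = {s2}
  B3 = {s3, t2}
  B4 = {s4, t3}
  B5 = {t0}
  B6 = {t1}
s0 ∈ B0, t0 ∈ B5 → different blocks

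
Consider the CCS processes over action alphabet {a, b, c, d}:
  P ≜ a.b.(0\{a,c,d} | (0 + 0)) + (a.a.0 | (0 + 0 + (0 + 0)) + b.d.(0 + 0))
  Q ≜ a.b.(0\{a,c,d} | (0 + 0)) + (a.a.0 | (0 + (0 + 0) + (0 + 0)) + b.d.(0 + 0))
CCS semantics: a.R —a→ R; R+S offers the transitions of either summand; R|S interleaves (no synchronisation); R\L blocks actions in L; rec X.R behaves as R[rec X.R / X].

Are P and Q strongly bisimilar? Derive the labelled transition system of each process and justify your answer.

P ~ Q

P's transition system — 7 states:
  m0 = a.b.(0\{a,c,d} | (0 + 0)) + (a.a.0 | (0 + 0 + (0 + 0)) + b.d.(0 + 0)) ⊢ —a→ m1, —a→ m2, —b→ m3
  m1 = a.0 | (0 + 0 + (0 + 0)) ⊢ —a→ m4
  m2 = b.(0\{a,c,d} | (0 + 0)) ⊢ —b→ m5
  m3 = d.(0 + 0) ⊢ —d→ m6
  m4 = 0 | (0 + 0 + (0 + 0)) ⊢ deadlocked
  m5 = 0\{a,c,d} | (0 + 0) ⊢ deadlocked
  m6 = 0 + 0 ⊢ deadlocked
Q's transition system — 7 states:
  n0 = a.b.(0\{a,c,d} | (0 + 0)) + (a.a.0 | (0 + (0 + 0) + (0 + 0)) + b.d.(0 + 0)) ⊢ —a→ n1, —a→ n2, —b→ n3
  n1 = a.0 | (0 + (0 + 0) + (0 + 0)) ⊢ —a→ n4
  n2 = b.(0\{a,c,d} | (0 + 0)) ⊢ —b→ n5
  n3 = d.(0 + 0) ⊢ —d→ n6
  n4 = 0 | (0 + (0 + 0) + (0 + 0)) ⊢ deadlocked
  n5 = 0\{a,c,d} | (0 + 0) ⊢ deadlocked
  n6 = 0 + 0 ⊢ deadlocked
Bisimilarity quotient blocks:
  B0 = {m0, n0}
  B1 = {m2, n2}
  B2 = {m4, m5, m6, n4, n5, n6}
  B3 = {m1, n1}
  B4 = {m3, n3}
m0 ∈ B0, n0 ∈ B0 → same block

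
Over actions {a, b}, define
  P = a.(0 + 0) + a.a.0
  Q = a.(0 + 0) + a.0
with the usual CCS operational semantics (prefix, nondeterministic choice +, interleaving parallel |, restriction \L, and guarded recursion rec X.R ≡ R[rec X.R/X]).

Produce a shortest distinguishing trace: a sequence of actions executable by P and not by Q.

aa

P's transition system — 4 states:
  p0 = a.(0 + 0) + a.a.0 → —a→ p1, —a→ p2
  p1 = 0 + 0 → ∅
  p2 = a.0 → —a→ p3
  p3 = 0 → ∅
Q's transition system — 3 states:
  q0 = a.(0 + 0) + a.0 → —a→ q1, —a→ q2
  q1 = 0 → ∅
  q2 = 0 + 0 → ∅
Trace ⟨aa⟩ through P, begin at {p0}:
  after a @ step 1: {p1, p2}
  after a @ step 2: {p3}
  — P admits the full trace.
Trace ⟨aa⟩ through Q, begin at {q0}:
  after a @ step 1: {q1, q2}
  after a @ step 2: ∅ (Q stuck)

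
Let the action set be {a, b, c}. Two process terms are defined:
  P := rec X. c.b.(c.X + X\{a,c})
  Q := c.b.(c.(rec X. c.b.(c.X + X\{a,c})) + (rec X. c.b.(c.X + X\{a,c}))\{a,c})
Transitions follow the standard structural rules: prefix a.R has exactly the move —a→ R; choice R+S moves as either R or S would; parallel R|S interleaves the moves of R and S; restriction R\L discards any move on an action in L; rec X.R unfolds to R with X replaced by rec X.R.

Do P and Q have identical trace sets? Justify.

Reachable graph of P (3 states):
  s0 = rec X. c.b.(c.X + X\{a,c}) has moves --c--▸ s1
  s1 = b.(c.(rec X. c.b.(c.X + X\{a,c})) + (rec X. c.b.(c.X + X\{a,c}))\{a,c}) has moves --b--▸ s2
  s2 = c.(rec X. c.b.(c.X + X\{a,c})) + (rec X. c.b.(c.X + X\{a,c}))\{a,c} has moves --c--▸ s0
Reachable graph of Q (4 states):
  t0 = c.b.(c.(rec X. c.b.(c.X + X\{a,c})) + (rec X. c.b.(c.X + X\{a,c}))\{a,c}) has moves --c--▸ t1
  t1 = b.(c.(rec X. c.b.(c.X + X\{a,c})) + (rec X. c.b.(c.X + X\{a,c}))\{a,c}) has moves --b--▸ t2
  t2 = c.(rec X. c.b.(c.X + X\{a,c})) + (rec X. c.b.(c.X + X\{a,c}))\{a,c} has moves --c--▸ t3
  t3 = rec X. c.b.(c.X + X\{a,c}) has moves --c--▸ t1
Coarsest stable partition (strong bisimilarity classes):
  B0 = {s0, t0, t3}
  B1 = {s1, t1}
  B2 = {s2, t2}
s0 ∈ B0, t0 ∈ B0 → same block
Bisimilar ⇒ trace-equivalent.

traces(P) = traces(Q)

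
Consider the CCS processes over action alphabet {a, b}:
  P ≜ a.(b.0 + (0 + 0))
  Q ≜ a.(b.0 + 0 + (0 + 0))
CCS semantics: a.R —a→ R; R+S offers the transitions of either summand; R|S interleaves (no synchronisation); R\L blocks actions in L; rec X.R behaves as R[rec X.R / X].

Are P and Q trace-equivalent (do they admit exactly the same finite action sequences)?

LTS(P): 3 reachable states
  m0 = a.(b.0 + (0 + 0)) | --a--▸ m1
  m1 = b.0 + (0 + 0) | --b--▸ m2
  m2 = 0 | ∅
LTS(Q): 3 reachable states
  n0 = a.(b.0 + 0 + (0 + 0)) | --a--▸ n1
  n1 = b.0 + 0 + (0 + 0) | --b--▸ n2
  n2 = 0 | ∅
Bisimilarity quotient blocks:
  B0 = {m0, n0}
  B1 = {m1, n1}
  B2 = {m2, n2}
m0 ∈ B0, n0 ∈ B0 → same block
Bisimilar ⇒ trace-equivalent.

traces(P) = traces(Q)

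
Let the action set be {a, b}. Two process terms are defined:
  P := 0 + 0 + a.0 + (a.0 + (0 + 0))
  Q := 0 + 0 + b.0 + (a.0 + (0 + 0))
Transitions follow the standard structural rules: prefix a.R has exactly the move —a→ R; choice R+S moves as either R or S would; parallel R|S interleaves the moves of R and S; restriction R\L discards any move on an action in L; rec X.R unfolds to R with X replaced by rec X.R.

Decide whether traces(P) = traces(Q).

LTS(P): 2 reachable states
  s0 = 0 + 0 + a.0 + (a.0 + (0 + 0)) → ··a··> s1
  s1 = 0 → deadlocked
LTS(Q): 2 reachable states
  t0 = 0 + 0 + b.0 + (a.0 + (0 + 0)) → ··a··> t1, ··b··> t1
  t1 = 0 → deadlocked
Trace ⟨b⟩ through Q, begin at {t0}:
  step 1 (b): {t1}
  — Q admits the full trace.
Trace ⟨b⟩ through P, begin at {s0}:
  step 1 (b): ∅  — P cannot continue

traces(P) ≠ traces(Q) — witness ⟨b⟩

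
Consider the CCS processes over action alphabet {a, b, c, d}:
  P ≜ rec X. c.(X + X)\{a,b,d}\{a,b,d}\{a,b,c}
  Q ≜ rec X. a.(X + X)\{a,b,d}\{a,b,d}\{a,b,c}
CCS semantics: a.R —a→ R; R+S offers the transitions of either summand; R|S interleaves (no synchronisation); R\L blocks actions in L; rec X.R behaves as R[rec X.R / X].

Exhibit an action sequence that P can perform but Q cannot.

c

Reachable graph of P (2 states):
  s0 = rec X. c.(X + X)\{a,b,d}\{a,b,d}\{a,b,c} → --c--▸ s1
  s1 = ((rec X. c.(X + X)\{a,b,d}\{a,b,d}\{a,b,c}) + (rec X. c.(X + X)\{a,b,d}\{a,b,d}\{a,b,c}))\{a,b,d}\{a,b,d}\{a,b,c} → ·
Reachable graph of Q (2 states):
  t0 = rec X. a.(X + X)\{a,b,d}\{a,b,d}\{a,b,c} → --a--▸ t1
  t1 = ((rec X. a.(X + X)\{a,b,d}\{a,b,d}\{a,b,c}) + (rec X. a.(X + X)\{a,b,d}\{a,b,d}\{a,b,c}))\{a,b,d}\{a,b,d}\{a,b,c} → ·
Trace ⟨c⟩ through P, begin at {s0}:
  [1] c ⇒ {s1}
  — P admits the full trace.
Trace ⟨c⟩ through Q, begin at {t0}:
  [1] c ⇒ no successor for Q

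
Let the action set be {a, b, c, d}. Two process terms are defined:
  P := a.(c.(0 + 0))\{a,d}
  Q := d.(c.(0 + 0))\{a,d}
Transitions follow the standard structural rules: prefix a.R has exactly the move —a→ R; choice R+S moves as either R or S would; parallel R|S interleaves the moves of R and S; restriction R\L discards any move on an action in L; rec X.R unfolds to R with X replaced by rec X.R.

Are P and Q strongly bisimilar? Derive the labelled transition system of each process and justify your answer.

P ≁ Q

Reachable graph of P (3 states):
  s0 = a.(c.(0 + 0))\{a,d} ⊢ -a-> s1
  s1 = (c.(0 + 0))\{a,d} ⊢ -c-> s2
  s2 = (0 + 0)\{a,d} ⊢ ·
Reachable graph of Q (3 states):
  t0 = d.(c.(0 + 0))\{a,d} ⊢ -d-> t1
  t1 = (c.(0 + 0))\{a,d} ⊢ -c-> t2
  t2 = (0 + 0)\{a,d} ⊢ ·
Coarsest stable partition (strong bisimilarity classes):
  B0 = {s0}
  B1 = {s1, t1}
  B2 = {s2, t2}
  B3 = {t0}
s0 ∈ B0, t0 ∈ B3 → different blocks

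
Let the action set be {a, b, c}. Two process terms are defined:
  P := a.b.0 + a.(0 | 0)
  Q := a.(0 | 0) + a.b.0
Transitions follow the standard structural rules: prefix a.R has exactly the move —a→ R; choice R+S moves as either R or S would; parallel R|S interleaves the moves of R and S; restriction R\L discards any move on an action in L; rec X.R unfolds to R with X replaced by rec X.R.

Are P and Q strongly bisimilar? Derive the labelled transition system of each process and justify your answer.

bisimilar

LTS(P): 4 reachable states
  p0 = a.b.0 + a.(0 | 0) has moves —a→ p1, —a→ p2
  p1 = 0 | 0 has moves ·
  p2 = b.0 has moves —b→ p3
  p3 = 0 has moves ·
LTS(Q): 4 reachable states
  q0 = a.(0 | 0) + a.b.0 has moves —a→ q1, —a→ q2
  q1 = 0 | 0 has moves ·
  q2 = b.0 has moves —b→ q3
  q3 = 0 has moves ·
Coarsest stable partition (strong bisimilarity classes):
  B0 = {p0, q0}
  B1 = {p1, p3, q1, q3}
  B2 = {p2, q2}
p0 ∈ B0, q0 ∈ B0 → same block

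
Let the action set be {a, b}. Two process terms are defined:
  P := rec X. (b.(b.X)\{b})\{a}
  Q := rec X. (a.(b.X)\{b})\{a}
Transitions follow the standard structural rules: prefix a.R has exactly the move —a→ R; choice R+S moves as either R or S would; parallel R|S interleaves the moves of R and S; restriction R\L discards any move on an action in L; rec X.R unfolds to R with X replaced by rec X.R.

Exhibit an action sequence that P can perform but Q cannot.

LTS(P): 2 reachable states
  m0 = rec X. (b.(b.X)\{b})\{a} → —b→ m1
  m1 = (b.(rec X. (b.(b.X)\{b})\{a}))\{b}\{a} → (no moves)
LTS(Q): 1 reachable states
  n0 = rec X. (a.(b.X)\{b})\{a} → (no moves)
Run σ = ⟨b⟩ on P: start {m0}
  after b @ step 1: {m1}
  — P admits the full trace.
Run σ = ⟨b⟩ on Q: start {n0}
  after b @ step 1: ∅  — Q cannot continue

b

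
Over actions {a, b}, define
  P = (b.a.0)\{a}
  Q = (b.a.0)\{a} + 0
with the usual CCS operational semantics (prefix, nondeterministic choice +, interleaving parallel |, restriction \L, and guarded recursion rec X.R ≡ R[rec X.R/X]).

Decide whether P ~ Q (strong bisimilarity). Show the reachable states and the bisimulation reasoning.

P's transition system — 2 states:
  p0 = (b.a.0)\{a} | —b→ p1
  p1 = (a.0)\{a} | ·
Q's transition system — 2 states:
  q0 = (b.a.0)\{a} + 0 | —b→ q1
  q1 = (a.0)\{a} | ·
Bisimilarity quotient blocks:
  B0 = {p0, q0}
  B1 = {p1, q1}
p0 ∈ B0, q0 ∈ B0 → same block

P ~ Q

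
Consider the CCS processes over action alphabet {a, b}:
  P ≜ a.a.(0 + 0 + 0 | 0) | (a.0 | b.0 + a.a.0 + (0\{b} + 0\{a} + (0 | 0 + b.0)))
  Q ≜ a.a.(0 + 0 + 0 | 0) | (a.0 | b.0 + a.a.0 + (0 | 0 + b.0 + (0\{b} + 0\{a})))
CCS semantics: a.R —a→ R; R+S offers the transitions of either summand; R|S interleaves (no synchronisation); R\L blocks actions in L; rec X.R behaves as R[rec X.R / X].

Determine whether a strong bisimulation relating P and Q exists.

Reachable graph of P (18 states):
  m0 = a.a.(0 + 0 + 0 | 0) | (a.0 | b.0 + a.a.0 + (0\{b} + 0\{a} + (0 | 0 + b.0))) ⊢ —a→ m1, —a→ m2, —a→ m3, —b→ m4, —b→ m5
  m1 = a.(0 + 0 + 0 | 0) | (a.0 | b.0 + a.a.0 + (0\{b} + 0\{a} + (0 | 0 + b.0))) ⊢ —a→ m6, —a→ m7, —a→ m8, —b→ m10, —b→ m9
  m2 = a.a.(0 + 0 + 0 | 0) | (0 | b.0) ⊢ —a→ m7, —b→ m11
  m3 = a.a.(0 + 0 + 0 | 0) | a.0 ⊢ —a→ m5, —a→ m8
  m4 = a.a.(0 + 0 + 0 | 0) | (a.0 | 0) ⊢ —a→ m11, —a→ m9
  m5 = a.a.(0 + 0 + 0 | 0) | 0 ⊢ —a→ m10
  m6 = (0 + 0 + 0 | 0) | (a.0 | b.0 + a.a.0 + (0\{b} + 0\{a} + (0 | 0 + b.0))) ⊢ —a→ m12, —a→ m13, —b→ m14, —b→ m15
  m7 = a.(0 + 0 + 0 | 0) | (0 | b.0) ⊢ —a→ m12, —b→ m16
  m8 = a.(0 + 0 + 0 | 0) | a.0 ⊢ —a→ m10, —a→ m13
  m9 = a.(0 + 0 + 0 | 0) | (a.0 | 0) ⊢ —a→ m14, —a→ m16
  m10 = a.(0 + 0 + 0 | 0) | 0 ⊢ —a→ m15
  m11 = a.a.(0 + 0 + 0 | 0) | (0 | 0) ⊢ —a→ m16
  m12 = (0 + 0 + 0 | 0) | (0 | b.0) ⊢ —b→ m17
  m13 = (0 + 0 + 0 | 0) | a.0 ⊢ —a→ m15
  m14 = (0 + 0 + 0 | 0) | (a.0 | 0) ⊢ —a→ m17
  m15 = (0 + 0 + 0 | 0) | 0 ⊢ deadlocked
  m16 = a.(0 + 0 + 0 | 0) | (0 | 0) ⊢ —a→ m17
  m17 = (0 + 0 + 0 | 0) | (0 | 0) ⊢ deadlocked
Reachable graph of Q (18 states):
  n0 = a.a.(0 + 0 + 0 | 0) | (a.0 | b.0 + a.a.0 + (0 | 0 + b.0 + (0\{b} + 0\{a}))) ⊢ —a→ n1, —a→ n2, —a→ n3, —b→ n4, —b→ n5
  n1 = a.(0 + 0 + 0 | 0) | (a.0 | b.0 + a.a.0 + (0 | 0 + b.0 + (0\{b} + 0\{a}))) ⊢ —a→ n6, —a→ n7, —a→ n8, —b→ n10, —b→ n9
  n2 = a.a.(0 + 0 + 0 | 0) | (0 | b.0) ⊢ —a→ n7, —b→ n11
  n3 = a.a.(0 + 0 + 0 | 0) | a.0 ⊢ —a→ n5, —a→ n8
  n4 = a.a.(0 + 0 + 0 | 0) | (a.0 | 0) ⊢ —a→ n11, —a→ n9
  n5 = a.a.(0 + 0 + 0 | 0) | 0 ⊢ —a→ n10
  n6 = (0 + 0 + 0 | 0) | (a.0 | b.0 + a.a.0 + (0 | 0 + b.0 + (0\{b} + 0\{a}))) ⊢ —a→ n12, —a→ n13, —b→ n14, —b→ n15
  n7 = a.(0 + 0 + 0 | 0) | (0 | b.0) ⊢ —a→ n12, —b→ n16
  n8 = a.(0 + 0 + 0 | 0) | a.0 ⊢ —a→ n10, —a→ n13
  n9 = a.(0 + 0 + 0 | 0) | (a.0 | 0) ⊢ —a→ n14, —a→ n16
  n10 = a.(0 + 0 + 0 | 0) | 0 ⊢ —a→ n15
  n11 = a.a.(0 + 0 + 0 | 0) | (0 | 0) ⊢ —a→ n16
  n12 = (0 + 0 + 0 | 0) | (0 | b.0) ⊢ —b→ n17
  n13 = (0 + 0 + 0 | 0) | a.0 ⊢ —a→ n15
  n14 = (0 + 0 + 0 | 0) | (a.0 | 0) ⊢ —a→ n17
  n15 = (0 + 0 + 0 | 0) | 0 ⊢ deadlocked
  n16 = a.(0 + 0 + 0 | 0) | (0 | 0) ⊢ —a→ n17
  n17 = (0 + 0 + 0 | 0) | (0 | 0) ⊢ deadlocked
Coarsest stable partition (strong bisimilarity classes):
  B0 = {m0, n0}
  B1 = {m3, m4, n3, n4}
  B2 = {m11, m5, m8, m9, n11, n5, n8, n9}
  B3 = {m10, m13, m14, m16, n10, n13, n14, n16}
  B4 = {m15, m17, n15, n17}
  B5 = {m1, n1}
  B6 = {m6, n6}
  B7 = {m12, n12}
  B8 = {m7, n7}
  B9 = {m2, n2}
m0 ∈ B0, n0 ∈ B0 → same block

P ~ Q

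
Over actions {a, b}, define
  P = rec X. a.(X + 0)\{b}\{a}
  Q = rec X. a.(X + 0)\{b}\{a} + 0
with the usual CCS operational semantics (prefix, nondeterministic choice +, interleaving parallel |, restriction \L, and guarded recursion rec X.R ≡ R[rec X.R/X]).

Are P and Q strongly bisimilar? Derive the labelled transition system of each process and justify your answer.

P's transition system — 2 states:
  s0 = rec X. a.(X + 0)\{b}\{a} | ··a··> s1
  s1 = ((rec X. a.(X + 0)\{b}\{a}) + 0)\{b}\{a} | (no moves)
Q's transition system — 2 states:
  t0 = rec X. a.(X + 0)\{b}\{a} + 0 | ··a··> t1
  t1 = ((rec X. a.(X + 0)\{b}\{a} + 0) + 0)\{b}\{a} | (no moves)
Coarsest stable partition (strong bisimilarity classes):
  B0 = {s0, t0}
  B1 = {s1, t1}
s0 ∈ B0, t0 ∈ B0 → same block

P ~ Q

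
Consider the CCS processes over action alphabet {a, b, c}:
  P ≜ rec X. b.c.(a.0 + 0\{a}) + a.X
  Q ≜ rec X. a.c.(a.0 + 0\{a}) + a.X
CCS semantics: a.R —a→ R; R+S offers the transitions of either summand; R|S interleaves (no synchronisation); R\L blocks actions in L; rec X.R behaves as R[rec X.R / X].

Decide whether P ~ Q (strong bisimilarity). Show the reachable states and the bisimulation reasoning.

P's transition system — 4 states:
  m0 = rec X. b.c.(a.0 + 0\{a}) + a.X ⊢ -a-> m0, -b-> m1
  m1 = c.(a.0 + 0\{a}) ⊢ -c-> m2
  m2 = a.0 + 0\{a} ⊢ -a-> m3
  m3 = 0 ⊢ (no moves)
Q's transition system — 4 states:
  n0 = rec X. a.c.(a.0 + 0\{a}) + a.X ⊢ -a-> n0, -a-> n1
  n1 = c.(a.0 + 0\{a}) ⊢ -c-> n2
  n2 = a.0 + 0\{a} ⊢ -a-> n3
  n3 = 0 ⊢ (no moves)
Bisimilarity quotient blocks:
  B0 = {m0}
  B1 = {m1, n1}
  B2 = {m2, n2}
  B3 = {m3, n3}
  B4 = {n0}
m0 ∈ B0, n0 ∈ B4 → different blocks

NO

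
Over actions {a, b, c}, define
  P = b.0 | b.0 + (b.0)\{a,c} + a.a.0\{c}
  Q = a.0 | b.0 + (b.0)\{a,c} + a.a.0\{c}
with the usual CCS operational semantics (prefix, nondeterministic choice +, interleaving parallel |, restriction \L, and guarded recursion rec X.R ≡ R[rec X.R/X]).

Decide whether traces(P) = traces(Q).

NO — witness ⟨bb⟩

LTS(P): 7 reachable states
  u0 = b.0 | b.0 + (b.0)\{a,c} + a.a.0\{c} has moves =a=> u1, =b=> u2, =b=> u3, =b=> u4
  u1 = a.0\{c} has moves =a=> u5
  u2 = 0 | b.0 has moves =b=> u6
  u3 = 0\{a,c} has moves ∅
  u4 = b.0 | 0 has moves =b=> u6
  u5 = 0\{c} has moves ∅
  u6 = 0 | 0 has moves ∅
LTS(Q): 7 reachable states
  v0 = a.0 | b.0 + (b.0)\{a,c} + a.a.0\{c} has moves =a=> v1, =a=> v2, =b=> v3, =b=> v4
  v1 = 0 | b.0 has moves =b=> v5
  v2 = a.0\{c} has moves =a=> v6
  v3 = 0\{a,c} has moves ∅
  v4 = a.0 | 0 has moves =a=> v5
  v5 = 0 | 0 has moves ∅
  v6 = 0\{c} has moves ∅
Executing bb from P (initial set {u0}):
  [1] b ⇒ {u2, u3, u4}
  [2] b ⇒ {u6}
  ✓ P
Executing bb from Q (initial set {v0}):
  [1] b ⇒ {v3, v4}
  [2] b ⇒ ∅ (Q stuck)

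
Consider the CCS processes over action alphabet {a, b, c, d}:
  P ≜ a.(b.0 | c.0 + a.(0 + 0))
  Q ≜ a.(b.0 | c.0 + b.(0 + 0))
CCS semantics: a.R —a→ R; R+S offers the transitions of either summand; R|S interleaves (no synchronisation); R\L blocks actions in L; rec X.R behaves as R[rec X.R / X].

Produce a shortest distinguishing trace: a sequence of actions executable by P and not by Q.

LTS(P): 6 reachable states
  s0 = a.(b.0 | c.0 + a.(0 + 0)) has moves ··a··> s1
  s1 = b.0 | c.0 + a.(0 + 0) has moves ··a··> s2, ··b··> s3, ··c··> s4
  s2 = 0 + 0 has moves (no moves)
  s3 = 0 | c.0 has moves ··c··> s5
  s4 = b.0 | 0 has moves ··b··> s5
  s5 = 0 | 0 has moves (no moves)
LTS(Q): 6 reachable states
  t0 = a.(b.0 | c.0 + b.(0 + 0)) has moves ··a··> t1
  t1 = b.0 | c.0 + b.(0 + 0) has moves ··b··> t2, ··b··> t3, ··c··> t4
  t2 = 0 + 0 has moves (no moves)
  t3 = 0 | c.0 has moves ··c··> t5
  t4 = b.0 | 0 has moves ··b··> t5
  t5 = 0 | 0 has moves (no moves)
Run σ = ⟨aa⟩ on P: start {s0}
  step 1 (a): {s1}
  step 2 (a): {s2}
  ✓ P
Run σ = ⟨aa⟩ on Q: start {t0}
  step 1 (a): {t1}
  step 2 (a): ∅  — Q cannot continue

aa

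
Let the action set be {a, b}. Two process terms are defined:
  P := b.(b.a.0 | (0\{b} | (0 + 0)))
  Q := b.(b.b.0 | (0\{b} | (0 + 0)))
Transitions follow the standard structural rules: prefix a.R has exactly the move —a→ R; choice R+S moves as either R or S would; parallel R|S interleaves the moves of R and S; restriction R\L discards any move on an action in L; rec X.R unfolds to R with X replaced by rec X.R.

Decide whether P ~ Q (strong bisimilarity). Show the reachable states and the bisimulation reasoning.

NO

LTS(P): 4 reachable states
  u0 = b.(b.a.0 | (0\{b} | (0 + 0))) :: -b-> u1
  u1 = b.a.0 | (0\{b} | (0 + 0)) :: -b-> u2
  u2 = a.0 | (0\{b} | (0 + 0)) :: -a-> u3
  u3 = 0 | (0\{b} | (0 + 0)) :: ·
LTS(Q): 4 reachable states
  v0 = b.(b.b.0 | (0\{b} | (0 + 0))) :: -b-> v1
  v1 = b.b.0 | (0\{b} | (0 + 0)) :: -b-> v2
  v2 = b.0 | (0\{b} | (0 + 0)) :: -b-> v3
  v3 = 0 | (0\{b} | (0 + 0)) :: ·
Coarsest stable partition (strong bisimilarity classes):
  B0 = {u0}
  B1 = {u1}
  B2 = {u2}
  B3 = {u3, v3}
  B4 = {v0}
  B5 = {v1}
  B6 = {v2}
u0 ∈ B0, v0 ∈ B4 → different blocks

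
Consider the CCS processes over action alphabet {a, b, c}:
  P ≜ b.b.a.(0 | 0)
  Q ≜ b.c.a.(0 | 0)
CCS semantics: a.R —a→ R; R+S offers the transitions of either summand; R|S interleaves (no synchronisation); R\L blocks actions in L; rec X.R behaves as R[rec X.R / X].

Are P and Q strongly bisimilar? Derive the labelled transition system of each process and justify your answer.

NO

P's transition system — 4 states:
  m0 = b.b.a.(0 | 0) → --b--▸ m1
  m1 = b.a.(0 | 0) → --b--▸ m2
  m2 = a.(0 | 0) → --a--▸ m3
  m3 = 0 | 0 → ∅
Q's transition system — 4 states:
  n0 = b.c.a.(0 | 0) → --b--▸ n1
  n1 = c.a.(0 | 0) → --c--▸ n2
  n2 = a.(0 | 0) → --a--▸ n3
  n3 = 0 | 0 → ∅
Partition-refinement fixed point:
  B0 = {m0}
  B1 = {m1}
  B2 = {m2, n2}
  B3 = {m3, n3}
  B4 = {n0}
  B5 = {n1}
m0 ∈ B0, n0 ∈ B4 → different blocks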